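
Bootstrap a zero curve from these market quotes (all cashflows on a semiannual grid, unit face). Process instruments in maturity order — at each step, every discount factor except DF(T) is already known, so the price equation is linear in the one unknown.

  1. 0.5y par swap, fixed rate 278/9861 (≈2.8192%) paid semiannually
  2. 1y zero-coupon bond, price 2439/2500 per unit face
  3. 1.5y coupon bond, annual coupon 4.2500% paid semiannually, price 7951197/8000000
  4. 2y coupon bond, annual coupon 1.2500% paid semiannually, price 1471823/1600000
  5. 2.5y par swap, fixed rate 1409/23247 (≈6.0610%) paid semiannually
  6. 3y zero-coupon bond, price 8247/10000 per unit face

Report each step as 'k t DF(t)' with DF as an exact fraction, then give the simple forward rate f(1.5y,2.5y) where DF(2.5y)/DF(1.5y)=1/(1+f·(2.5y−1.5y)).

step 1 [0.5y] swap r/2=139/9861: DF=(1 − 139/9861·(0))/(1+139/9861) = 9861/10000 ≈ 0.986100
step 2 [1y] zero: DF = P = 2439/2500 ≈ 0.975600
step 3 [1.5y] bond c/2=17/800: DF=(7951197/8000000 − 17/800·(0.986100+0.975600))/(1+17/800) = 2331/2500 ≈ 0.932400
step 4 [2y] bond c/2=1/160: DF=(1471823/1600000 − 1/160·(0.986100+0.975600+0.932400))/(1+1/160) = 4481/5000 ≈ 0.896200
step 5 [2.5y] swap r/2=1409/46494: DF=(1 − 1409/46494·(0.986100+0.975600+0.932400+0.896200))/(1+1409/46494) = 8591/10000 ≈ 0.859100
step 6 [3y] zero: DF = P = 8247/10000 ≈ 0.824700

1 1/2 9861/10000
2 1 2439/2500
3 3/2 2331/2500
4 2 4481/5000
5 5/2 8591/10000
6 3 8247/10000
f(1.5y,2.5y) = ((2331/2500)/(8591/10000) − 1)/(1) = 733/8591 ≈ 8.5322%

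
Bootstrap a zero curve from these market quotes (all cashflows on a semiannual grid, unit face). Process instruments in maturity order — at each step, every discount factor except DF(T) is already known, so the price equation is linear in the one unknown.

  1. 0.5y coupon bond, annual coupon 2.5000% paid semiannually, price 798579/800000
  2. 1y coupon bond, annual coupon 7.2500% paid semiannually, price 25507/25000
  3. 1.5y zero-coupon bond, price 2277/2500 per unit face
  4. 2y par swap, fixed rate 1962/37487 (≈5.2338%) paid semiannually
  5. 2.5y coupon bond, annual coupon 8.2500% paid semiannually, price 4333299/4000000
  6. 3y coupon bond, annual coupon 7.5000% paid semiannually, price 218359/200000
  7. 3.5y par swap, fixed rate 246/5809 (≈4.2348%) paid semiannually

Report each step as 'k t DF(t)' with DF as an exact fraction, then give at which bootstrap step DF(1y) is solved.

1 1/2 9859/10000
2 1 9501/10000
3 3/2 2277/2500
4 2 9019/10000
5 5/2 8919/10000
6 3 4423/5000
7 7/2 8647/10000
DF(1y) is solved at step 2

step 1 [0.5y] bond c/2=1/80: DF=(798579/800000 − 1/80·(0))/(1+1/80) = 9859/10000 ≈ 0.985900
step 2 [1y] bond c/2=29/800: DF=(25507/25000 − 29/800·(0.985900))/(1+29/800) = 9501/10000 ≈ 0.950100
step 3 [1.5y] zero: DF = P = 2277/2500 ≈ 0.910800
step 4 [2y] swap r/2=981/37487: DF=(1 − 981/37487·(0.985900+0.950100+0.910800))/(1+981/37487) = 9019/10000 ≈ 0.901900
step 5 [2.5y] bond c/2=33/800: DF=(4333299/4000000 − 33/800·(0.985900+0.950100+0.910800+0.901900))/(1+33/800) = 8919/10000 ≈ 0.891900
step 6 [3y] bond c/2=3/80: DF=(218359/200000 − 3/80·(0.985900+0.950100+0.910800+0.901900+0.891900))/(1+3/80) = 4423/5000 ≈ 0.884600
step 7 [3.5y] swap r/2=123/5809: DF=(1 − 123/5809·(0.985900+0.950100+0.910800+0.901900+0.891900+0.884600))/(1+123/5809) = 8647/10000 ≈ 0.864700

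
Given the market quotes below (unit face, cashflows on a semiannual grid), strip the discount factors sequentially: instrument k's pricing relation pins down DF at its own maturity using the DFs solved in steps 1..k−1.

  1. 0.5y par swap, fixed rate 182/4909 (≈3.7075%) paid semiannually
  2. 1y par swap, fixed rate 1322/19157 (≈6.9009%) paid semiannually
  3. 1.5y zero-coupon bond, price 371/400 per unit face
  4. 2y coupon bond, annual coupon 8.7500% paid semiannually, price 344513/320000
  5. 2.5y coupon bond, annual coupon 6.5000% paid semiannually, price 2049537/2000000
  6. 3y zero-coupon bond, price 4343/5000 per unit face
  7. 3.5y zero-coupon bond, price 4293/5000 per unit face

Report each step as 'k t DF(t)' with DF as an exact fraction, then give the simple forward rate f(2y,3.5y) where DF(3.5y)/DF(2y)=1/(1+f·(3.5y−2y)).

1 1/2 4909/5000
2 1 9339/10000
3 3/2 371/400
4 2 9123/10000
5 5/2 8743/10000
6 3 4343/5000
7 7/2 4293/5000
f(2y,3.5y) = ((9123/10000)/(4293/5000) − 1)/(3/2) = 179/4293 ≈ 4.1696%

step 1 [0.5y] swap r/2=91/4909: DF=(1 − 91/4909·(0))/(1+91/4909) = 4909/5000 ≈ 0.981800
step 2 [1y] swap r/2=661/19157: DF=(1 − 661/19157·(0.981800))/(1+661/19157) = 9339/10000 ≈ 0.933900
step 3 [1.5y] zero: DF = P = 371/400 ≈ 0.927500
step 4 [2y] bond c/2=7/160: DF=(344513/320000 − 7/160·(0.981800+0.933900+0.927500))/(1+7/160) = 9123/10000 ≈ 0.912300
step 5 [2.5y] bond c/2=13/400: DF=(2049537/2000000 − 13/400·(0.981800+0.933900+0.927500+0.912300))/(1+13/400) = 8743/10000 ≈ 0.874300
step 6 [3y] zero: DF = P = 4343/5000 ≈ 0.868600
step 7 [3.5y] zero: DF = P = 4293/5000 ≈ 0.858600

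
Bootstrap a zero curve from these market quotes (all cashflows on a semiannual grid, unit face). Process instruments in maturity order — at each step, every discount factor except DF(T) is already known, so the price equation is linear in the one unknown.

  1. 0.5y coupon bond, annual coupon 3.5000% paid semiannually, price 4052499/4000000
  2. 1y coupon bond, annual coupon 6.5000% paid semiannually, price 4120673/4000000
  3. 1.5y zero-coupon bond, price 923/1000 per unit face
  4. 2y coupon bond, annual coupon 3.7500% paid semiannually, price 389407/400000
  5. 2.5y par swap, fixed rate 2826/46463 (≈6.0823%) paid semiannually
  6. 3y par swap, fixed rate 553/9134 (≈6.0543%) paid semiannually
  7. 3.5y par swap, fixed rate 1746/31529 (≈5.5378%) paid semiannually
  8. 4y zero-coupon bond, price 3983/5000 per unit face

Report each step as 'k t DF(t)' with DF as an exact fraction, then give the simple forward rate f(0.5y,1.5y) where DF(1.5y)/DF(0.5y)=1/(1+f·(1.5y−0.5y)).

1 1/2 9957/10000
2 1 604/625
3 3/2 923/1000
4 2 361/400
5 5/2 8587/10000
6 3 8341/10000
7 7/2 4127/5000
8 4 3983/5000
f(0.5y,1.5y) = ((9957/10000)/(923/1000) − 1)/(1) = 727/9230 ≈ 7.8765%

step 1 [0.5y] bond c/2=7/400: DF=(4052499/4000000 − 7/400·(0))/(1+7/400) = 9957/10000 ≈ 0.995700
step 2 [1y] bond c/2=13/400: DF=(4120673/4000000 − 13/400·(0.995700))/(1+13/400) = 604/625 ≈ 0.966400
step 3 [1.5y] zero: DF = P = 923/1000 ≈ 0.923000
step 4 [2y] bond c/2=3/160: DF=(389407/400000 − 3/160·(0.995700+0.966400+0.923000))/(1+3/160) = 361/400 ≈ 0.902500
step 5 [2.5y] swap r/2=1413/46463: DF=(1 − 1413/46463·(0.995700+0.966400+0.923000+0.902500))/(1+1413/46463) = 8587/10000 ≈ 0.858700
step 6 [3y] swap r/2=553/18268: DF=(1 − 553/18268·(0.995700+0.966400+0.923000+0.902500+0.858700))/(1+553/18268) = 8341/10000 ≈ 0.834100
step 7 [3.5y] swap r/2=873/31529: DF=(1 − 873/31529·(0.995700+0.966400+0.923000+0.902500+0.858700+0.834100))/(1+873/31529) = 4127/5000 ≈ 0.825400
step 8 [4y] zero: DF = P = 3983/5000 ≈ 0.796600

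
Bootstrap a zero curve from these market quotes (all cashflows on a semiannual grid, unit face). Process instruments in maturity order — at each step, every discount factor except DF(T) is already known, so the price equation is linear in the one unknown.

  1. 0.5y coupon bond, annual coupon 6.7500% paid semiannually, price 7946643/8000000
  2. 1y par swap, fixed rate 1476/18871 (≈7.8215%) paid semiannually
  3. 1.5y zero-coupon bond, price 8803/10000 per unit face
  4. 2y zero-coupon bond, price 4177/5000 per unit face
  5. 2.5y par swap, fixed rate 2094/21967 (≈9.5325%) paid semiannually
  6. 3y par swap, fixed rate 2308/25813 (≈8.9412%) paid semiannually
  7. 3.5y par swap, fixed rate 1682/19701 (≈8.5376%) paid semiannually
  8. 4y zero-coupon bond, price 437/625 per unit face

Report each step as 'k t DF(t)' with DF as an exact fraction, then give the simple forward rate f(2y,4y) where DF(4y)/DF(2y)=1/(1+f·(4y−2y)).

1 1/2 9609/10000
2 1 4631/5000
3 3/2 8803/10000
4 2 4177/5000
5 5/2 3953/5000
6 3 1923/2500
7 7/2 7477/10000
8 4 437/625
f(2y,4y) = ((4177/5000)/(437/625) − 1)/(2) = 681/6992 ≈ 9.7397%

step 1 [0.5y] bond c/2=27/800: DF=(7946643/8000000 − 27/800·(0))/(1+27/800) = 9609/10000 ≈ 0.960900
step 2 [1y] swap r/2=738/18871: DF=(1 − 738/18871·(0.960900))/(1+738/18871) = 4631/5000 ≈ 0.926200
step 3 [1.5y] zero: DF = P = 8803/10000 ≈ 0.880300
step 4 [2y] zero: DF = P = 4177/5000 ≈ 0.835400
step 5 [2.5y] swap r/2=1047/21967: DF=(1 − 1047/21967·(0.960900+0.926200+0.880300+0.835400))/(1+1047/21967) = 3953/5000 ≈ 0.790600
step 6 [3y] swap r/2=1154/25813: DF=(1 − 1154/25813·(0.960900+0.926200+0.880300+0.835400+0.790600))/(1+1154/25813) = 1923/2500 ≈ 0.769200
step 7 [3.5y] swap r/2=841/19701: DF=(1 − 841/19701·(0.960900+0.926200+0.880300+0.835400+0.790600+0.769200))/(1+841/19701) = 7477/10000 ≈ 0.747700
step 8 [4y] zero: DF = P = 437/625 ≈ 0.699200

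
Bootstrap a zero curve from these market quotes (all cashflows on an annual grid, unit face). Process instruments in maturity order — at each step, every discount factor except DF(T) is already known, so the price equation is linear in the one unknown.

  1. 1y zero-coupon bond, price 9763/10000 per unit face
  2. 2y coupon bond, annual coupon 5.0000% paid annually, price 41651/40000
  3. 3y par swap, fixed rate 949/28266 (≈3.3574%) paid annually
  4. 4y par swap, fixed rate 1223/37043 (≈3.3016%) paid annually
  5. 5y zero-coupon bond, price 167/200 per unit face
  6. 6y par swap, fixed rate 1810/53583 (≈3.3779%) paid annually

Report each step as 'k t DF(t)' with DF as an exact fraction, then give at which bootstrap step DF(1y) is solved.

1 1 9763/10000
2 2 2363/2500
3 3 9051/10000
4 4 8777/10000
5 5 167/200
6 6 819/1000
DF(1y) is solved at step 1

step 1 [1y] zero: DF = P = 9763/10000 ≈ 0.976300
step 2 [2y] bond c/1=1/20: DF=(41651/40000 − 1/20·(0.976300))/(1+1/20) = 2363/2500 ≈ 0.945200
step 3 [3y] swap r/1=949/28266: DF=(1 − 949/28266·(0.976300+0.945200))/(1+949/28266) = 9051/10000 ≈ 0.905100
step 4 [4y] swap r/1=1223/37043: DF=(1 − 1223/37043·(0.976300+0.945200+0.905100))/(1+1223/37043) = 8777/10000 ≈ 0.877700
step 5 [5y] zero: DF = P = 167/200 ≈ 0.835000
step 6 [6y] swap r/1=1810/53583: DF=(1 − 1810/53583·(0.976300+0.945200+0.905100+0.877700+0.835000))/(1+1810/53583) = 819/1000 ≈ 0.819000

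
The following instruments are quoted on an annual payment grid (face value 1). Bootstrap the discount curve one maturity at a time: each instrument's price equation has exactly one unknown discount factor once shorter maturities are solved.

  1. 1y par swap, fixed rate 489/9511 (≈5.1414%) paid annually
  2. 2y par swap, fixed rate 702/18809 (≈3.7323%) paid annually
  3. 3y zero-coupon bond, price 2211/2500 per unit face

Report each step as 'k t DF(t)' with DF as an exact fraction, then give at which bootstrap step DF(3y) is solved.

1 1 9511/10000
2 2 4649/5000
3 3 2211/2500
DF(3y) is solved at step 3

step 1 [1y] swap r/1=489/9511: DF=(1 − 489/9511·(0))/(1+489/9511) = 9511/10000 ≈ 0.951100
step 2 [2y] swap r/1=702/18809: DF=(1 − 702/18809·(0.951100))/(1+702/18809) = 4649/5000 ≈ 0.929800
step 3 [3y] zero: DF = P = 2211/2500 ≈ 0.884400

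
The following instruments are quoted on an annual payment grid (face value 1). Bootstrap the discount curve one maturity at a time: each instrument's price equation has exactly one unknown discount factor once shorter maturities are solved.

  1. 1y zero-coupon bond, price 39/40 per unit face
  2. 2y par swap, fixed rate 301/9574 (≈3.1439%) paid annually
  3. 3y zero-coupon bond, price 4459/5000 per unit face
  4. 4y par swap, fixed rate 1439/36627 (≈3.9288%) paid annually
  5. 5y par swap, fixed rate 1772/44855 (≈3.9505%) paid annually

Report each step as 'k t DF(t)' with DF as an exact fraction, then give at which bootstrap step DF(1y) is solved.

step 1 [1y] zero: DF = P = 39/40 ≈ 0.975000
step 2 [2y] swap r/1=301/9574: DF=(1 − 301/9574·(0.975000))/(1+301/9574) = 4699/5000 ≈ 0.939800
step 3 [3y] zero: DF = P = 4459/5000 ≈ 0.891800
step 4 [4y] swap r/1=1439/36627: DF=(1 − 1439/36627·(0.975000+0.939800+0.891800))/(1+1439/36627) = 8561/10000 ≈ 0.856100
step 5 [5y] swap r/1=1772/44855: DF=(1 − 1772/44855·(0.975000+0.939800+0.891800+0.856100))/(1+1772/44855) = 2057/2500 ≈ 0.822800

1 1 39/40
2 2 4699/5000
3 3 4459/5000
4 4 8561/10000
5 5 2057/2500
DF(1y) is solved at step 1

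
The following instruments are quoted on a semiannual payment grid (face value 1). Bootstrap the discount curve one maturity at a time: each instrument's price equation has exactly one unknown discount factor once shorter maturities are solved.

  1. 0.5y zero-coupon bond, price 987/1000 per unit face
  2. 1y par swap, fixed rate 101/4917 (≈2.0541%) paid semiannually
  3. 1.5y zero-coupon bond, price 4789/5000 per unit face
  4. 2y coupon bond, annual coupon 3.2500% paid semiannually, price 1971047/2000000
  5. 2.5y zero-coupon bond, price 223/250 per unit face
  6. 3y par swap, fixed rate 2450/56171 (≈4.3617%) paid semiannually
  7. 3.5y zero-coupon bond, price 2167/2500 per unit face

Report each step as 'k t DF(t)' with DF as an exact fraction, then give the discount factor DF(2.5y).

1 1/2 987/1000
2 1 4899/5000
3 3/2 4789/5000
4 2 923/1000
5 5/2 223/250
6 3 351/400
7 7/2 2167/2500
DF(2.5y) = 223/250 ≈ 0.892000

step 1 [0.5y] zero: DF = P = 987/1000 ≈ 0.987000
step 2 [1y] swap r/2=101/9834: DF=(1 − 101/9834·(0.987000))/(1+101/9834) = 4899/5000 ≈ 0.979800
step 3 [1.5y] zero: DF = P = 4789/5000 ≈ 0.957800
step 4 [2y] bond c/2=13/800: DF=(1971047/2000000 − 13/800·(0.987000+0.979800+0.957800))/(1+13/800) = 923/1000 ≈ 0.923000
step 5 [2.5y] zero: DF = P = 223/250 ≈ 0.892000
step 6 [3y] swap r/2=1225/56171: DF=(1 − 1225/56171·(0.987000+0.979800+0.957800+0.923000+0.892000))/(1+1225/56171) = 351/400 ≈ 0.877500
step 7 [3.5y] zero: DF = P = 2167/2500 ≈ 0.866800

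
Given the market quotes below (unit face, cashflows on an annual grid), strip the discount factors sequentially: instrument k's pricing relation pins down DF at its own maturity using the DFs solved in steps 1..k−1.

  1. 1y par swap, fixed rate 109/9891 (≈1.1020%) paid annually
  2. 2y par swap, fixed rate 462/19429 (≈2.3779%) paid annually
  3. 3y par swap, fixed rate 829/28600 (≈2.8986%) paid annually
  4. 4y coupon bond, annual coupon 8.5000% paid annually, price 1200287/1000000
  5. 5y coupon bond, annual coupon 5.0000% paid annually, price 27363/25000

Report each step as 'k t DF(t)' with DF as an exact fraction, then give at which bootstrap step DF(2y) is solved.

1 1 9891/10000
2 2 4769/5000
3 3 9171/10000
4 4 4411/5000
5 5 4321/5000
DF(2y) is solved at step 2

step 1 [1y] swap r/1=109/9891: DF=(1 − 109/9891·(0))/(1+109/9891) = 9891/10000 ≈ 0.989100
step 2 [2y] swap r/1=462/19429: DF=(1 − 462/19429·(0.989100))/(1+462/19429) = 4769/5000 ≈ 0.953800
step 3 [3y] swap r/1=829/28600: DF=(1 − 829/28600·(0.989100+0.953800))/(1+829/28600) = 9171/10000 ≈ 0.917100
step 4 [4y] bond c/1=17/200: DF=(1200287/1000000 − 17/200·(0.989100+0.953800+0.917100))/(1+17/200) = 4411/5000 ≈ 0.882200
step 5 [5y] bond c/1=1/20: DF=(27363/25000 − 1/20·(0.989100+0.953800+0.917100+0.882200))/(1+1/20) = 4321/5000 ≈ 0.864200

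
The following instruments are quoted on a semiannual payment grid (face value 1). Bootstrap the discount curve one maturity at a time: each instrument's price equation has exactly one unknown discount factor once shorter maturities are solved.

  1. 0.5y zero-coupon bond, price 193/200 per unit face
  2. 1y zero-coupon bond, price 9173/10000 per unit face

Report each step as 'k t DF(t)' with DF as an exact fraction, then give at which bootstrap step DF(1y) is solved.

1 1/2 193/200
2 1 9173/10000
DF(1y) is solved at step 2

step 1 [0.5y] zero: DF = P = 193/200 ≈ 0.965000
step 2 [1y] zero: DF = P = 9173/10000 ≈ 0.917300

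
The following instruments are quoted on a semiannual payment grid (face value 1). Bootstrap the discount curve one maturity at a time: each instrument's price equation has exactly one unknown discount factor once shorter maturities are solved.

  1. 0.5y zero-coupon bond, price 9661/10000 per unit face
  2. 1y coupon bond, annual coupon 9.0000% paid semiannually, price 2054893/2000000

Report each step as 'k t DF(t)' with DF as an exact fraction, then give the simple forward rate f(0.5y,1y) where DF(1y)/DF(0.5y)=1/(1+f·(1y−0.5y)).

step 1 [0.5y] zero: DF = P = 9661/10000 ≈ 0.966100
step 2 [1y] bond c/2=9/200: DF=(2054893/2000000 − 9/200·(0.966100))/(1+9/200) = 1177/1250 ≈ 0.941600

1 1/2 9661/10000
2 1 1177/1250
f(0.5y,1y) = ((9661/10000)/(1177/1250) − 1)/(1/2) = 245/4708 ≈ 5.2039%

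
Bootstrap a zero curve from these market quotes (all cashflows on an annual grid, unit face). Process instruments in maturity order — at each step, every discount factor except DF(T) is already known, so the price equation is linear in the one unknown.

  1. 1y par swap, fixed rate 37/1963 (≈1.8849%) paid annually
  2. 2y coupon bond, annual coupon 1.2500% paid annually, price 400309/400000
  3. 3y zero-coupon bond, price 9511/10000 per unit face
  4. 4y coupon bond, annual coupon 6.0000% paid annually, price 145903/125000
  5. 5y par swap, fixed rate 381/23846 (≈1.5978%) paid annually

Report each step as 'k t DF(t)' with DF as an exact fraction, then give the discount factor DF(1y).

1 1 1963/2000
2 2 9763/10000
3 3 9511/10000
4 4 1873/2000
5 5 4619/5000
DF(1y) = 1963/2000 ≈ 0.981500

step 1 [1y] swap r/1=37/1963: DF=(1 − 37/1963·(0))/(1+37/1963) = 1963/2000 ≈ 0.981500
step 2 [2y] bond c/1=1/80: DF=(400309/400000 − 1/80·(0.981500))/(1+1/80) = 9763/10000 ≈ 0.976300
step 3 [3y] zero: DF = P = 9511/10000 ≈ 0.951100
step 4 [4y] bond c/1=3/50: DF=(145903/125000 − 3/50·(0.981500+0.976300+0.951100))/(1+3/50) = 1873/2000 ≈ 0.936500
step 5 [5y] swap r/1=381/23846: DF=(1 − 381/23846·(0.981500+0.976300+0.951100+0.936500))/(1+381/23846) = 4619/5000 ≈ 0.923800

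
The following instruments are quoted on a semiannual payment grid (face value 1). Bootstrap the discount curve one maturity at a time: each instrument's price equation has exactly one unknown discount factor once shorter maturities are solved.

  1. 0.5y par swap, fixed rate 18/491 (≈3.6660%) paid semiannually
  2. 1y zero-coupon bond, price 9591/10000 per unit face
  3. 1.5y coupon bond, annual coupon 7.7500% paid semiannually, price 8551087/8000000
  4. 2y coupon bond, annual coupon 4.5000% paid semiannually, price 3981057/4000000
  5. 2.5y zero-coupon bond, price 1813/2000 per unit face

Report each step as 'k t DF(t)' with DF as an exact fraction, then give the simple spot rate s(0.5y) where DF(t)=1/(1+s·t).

step 1 [0.5y] swap r/2=9/491: DF=(1 − 9/491·(0))/(1+9/491) = 491/500 ≈ 0.982000
step 2 [1y] zero: DF = P = 9591/10000 ≈ 0.959100
step 3 [1.5y] bond c/2=31/800: DF=(8551087/8000000 − 31/800·(0.982000+0.959100))/(1+31/800) = 4783/5000 ≈ 0.956600
step 4 [2y] bond c/2=9/400: DF=(3981057/4000000 − 9/400·(0.982000+0.959100+0.956600))/(1+9/400) = 1137/1250 ≈ 0.909600
step 5 [2.5y] zero: DF = P = 1813/2000 ≈ 0.906500

1 1/2 491/500
2 1 9591/10000
3 3/2 4783/5000
4 2 1137/1250
5 5/2 1813/2000
s(0.5y) = (1/(491/500) − 1)/(1/2) = 18/491 ≈ 3.6660%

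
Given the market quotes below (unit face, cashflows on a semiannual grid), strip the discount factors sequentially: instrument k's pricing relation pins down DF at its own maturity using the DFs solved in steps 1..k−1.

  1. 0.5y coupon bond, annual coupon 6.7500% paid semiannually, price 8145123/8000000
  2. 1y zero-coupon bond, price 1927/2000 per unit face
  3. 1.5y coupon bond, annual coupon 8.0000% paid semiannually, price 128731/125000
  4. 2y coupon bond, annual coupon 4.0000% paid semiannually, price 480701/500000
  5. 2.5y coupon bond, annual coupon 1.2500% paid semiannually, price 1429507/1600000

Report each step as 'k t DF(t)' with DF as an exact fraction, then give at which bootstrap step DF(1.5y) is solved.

step 1 [0.5y] bond c/2=27/800: DF=(8145123/8000000 − 27/800·(0))/(1+27/800) = 9849/10000 ≈ 0.984900
step 2 [1y] zero: DF = P = 1927/2000 ≈ 0.963500
step 3 [1.5y] bond c/2=1/25: DF=(128731/125000 − 1/25·(0.984900+0.963500))/(1+1/25) = 9153/10000 ≈ 0.915300
step 4 [2y] bond c/2=1/50: DF=(480701/500000 − 1/50·(0.984900+0.963500+0.915300))/(1+1/50) = 554/625 ≈ 0.886400
step 5 [2.5y] bond c/2=1/160: DF=(1429507/1600000 − 1/160·(0.984900+0.963500+0.915300+0.886400))/(1+1/160) = 4323/5000 ≈ 0.864600

1 1/2 9849/10000
2 1 1927/2000
3 3/2 9153/10000
4 2 554/625
5 5/2 4323/5000
DF(1.5y) is solved at step 3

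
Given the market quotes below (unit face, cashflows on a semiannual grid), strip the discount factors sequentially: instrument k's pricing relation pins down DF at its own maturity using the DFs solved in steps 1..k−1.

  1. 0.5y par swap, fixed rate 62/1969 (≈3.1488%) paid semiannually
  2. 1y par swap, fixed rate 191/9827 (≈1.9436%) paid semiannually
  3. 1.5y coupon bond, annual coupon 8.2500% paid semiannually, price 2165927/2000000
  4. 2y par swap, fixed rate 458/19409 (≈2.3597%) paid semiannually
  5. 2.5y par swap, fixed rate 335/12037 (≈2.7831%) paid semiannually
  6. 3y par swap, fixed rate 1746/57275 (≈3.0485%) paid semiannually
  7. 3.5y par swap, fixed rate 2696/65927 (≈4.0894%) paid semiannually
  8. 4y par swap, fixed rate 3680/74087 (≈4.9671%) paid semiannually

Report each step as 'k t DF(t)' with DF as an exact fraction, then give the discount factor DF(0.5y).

step 1 [0.5y] swap r/2=31/1969: DF=(1 − 31/1969·(0))/(1+31/1969) = 1969/2000 ≈ 0.984500
step 2 [1y] swap r/2=191/19654: DF=(1 − 191/19654·(0.984500))/(1+191/19654) = 9809/10000 ≈ 0.980900
step 3 [1.5y] bond c/2=33/800: DF=(2165927/2000000 − 33/800·(0.984500+0.980900))/(1+33/800) = 4811/5000 ≈ 0.962200
step 4 [2y] swap r/2=229/19409: DF=(1 − 229/19409·(0.984500+0.980900+0.962200))/(1+229/19409) = 4771/5000 ≈ 0.954200
step 5 [2.5y] swap r/2=335/24074: DF=(1 − 335/24074·(0.984500+0.980900+0.962200+0.954200))/(1+335/24074) = 933/1000 ≈ 0.933000
step 6 [3y] swap r/2=873/57275: DF=(1 − 873/57275·(0.984500+0.980900+0.962200+0.954200+0.933000))/(1+873/57275) = 9127/10000 ≈ 0.912700
step 7 [3.5y] swap r/2=1348/65927: DF=(1 − 1348/65927·(0.984500+0.980900+0.962200+0.954200+0.933000+0.912700))/(1+1348/65927) = 2163/2500 ≈ 0.865200
step 8 [4y] swap r/2=1840/74087: DF=(1 − 1840/74087·(0.984500+0.980900+0.962200+0.954200+0.933000+0.912700+0.865200))/(1+1840/74087) = 102/125 ≈ 0.816000

1 1/2 1969/2000
2 1 9809/10000
3 3/2 4811/5000
4 2 4771/5000
5 5/2 933/1000
6 3 9127/10000
7 7/2 2163/2500
8 4 102/125
DF(0.5y) = 1969/2000 ≈ 0.984500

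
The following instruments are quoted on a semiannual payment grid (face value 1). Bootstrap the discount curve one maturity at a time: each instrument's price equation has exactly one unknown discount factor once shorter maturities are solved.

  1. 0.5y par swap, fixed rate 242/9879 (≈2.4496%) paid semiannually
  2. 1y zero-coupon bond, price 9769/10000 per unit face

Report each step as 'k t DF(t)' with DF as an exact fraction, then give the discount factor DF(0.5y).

1 1/2 9879/10000
2 1 9769/10000
DF(0.5y) = 9879/10000 ≈ 0.987900

step 1 [0.5y] swap r/2=121/9879: DF=(1 − 121/9879·(0))/(1+121/9879) = 9879/10000 ≈ 0.987900
step 2 [1y] zero: DF = P = 9769/10000 ≈ 0.976900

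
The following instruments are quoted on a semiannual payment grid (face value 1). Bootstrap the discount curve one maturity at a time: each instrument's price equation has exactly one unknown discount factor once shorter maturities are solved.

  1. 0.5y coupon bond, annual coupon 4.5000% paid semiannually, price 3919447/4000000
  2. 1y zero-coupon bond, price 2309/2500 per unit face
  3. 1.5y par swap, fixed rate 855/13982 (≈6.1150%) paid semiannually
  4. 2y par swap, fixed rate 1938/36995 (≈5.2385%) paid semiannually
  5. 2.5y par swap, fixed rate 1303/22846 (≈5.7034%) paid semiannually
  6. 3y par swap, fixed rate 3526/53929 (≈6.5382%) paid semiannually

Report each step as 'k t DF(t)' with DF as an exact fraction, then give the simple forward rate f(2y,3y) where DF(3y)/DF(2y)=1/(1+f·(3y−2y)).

1 1/2 9583/10000
2 1 2309/2500
3 3/2 1829/2000
4 2 9031/10000
5 5/2 8697/10000
6 3 8237/10000
f(2y,3y) = ((9031/10000)/(8237/10000) − 1)/(1) = 794/8237 ≈ 9.6394%

step 1 [0.5y] bond c/2=9/400: DF=(3919447/4000000 − 9/400·(0))/(1+9/400) = 9583/10000 ≈ 0.958300
step 2 [1y] zero: DF = P = 2309/2500 ≈ 0.923600
step 3 [1.5y] swap r/2=855/27964: DF=(1 − 855/27964·(0.958300+0.923600))/(1+855/27964) = 1829/2000 ≈ 0.914500
step 4 [2y] swap r/2=969/36995: DF=(1 − 969/36995·(0.958300+0.923600+0.914500))/(1+969/36995) = 9031/10000 ≈ 0.903100
step 5 [2.5y] swap r/2=1303/45692: DF=(1 − 1303/45692·(0.958300+0.923600+0.914500+0.903100))/(1+1303/45692) = 8697/10000 ≈ 0.869700
step 6 [3y] swap r/2=1763/53929: DF=(1 − 1763/53929·(0.958300+0.923600+0.914500+0.903100+0.869700))/(1+1763/53929) = 8237/10000 ≈ 0.823700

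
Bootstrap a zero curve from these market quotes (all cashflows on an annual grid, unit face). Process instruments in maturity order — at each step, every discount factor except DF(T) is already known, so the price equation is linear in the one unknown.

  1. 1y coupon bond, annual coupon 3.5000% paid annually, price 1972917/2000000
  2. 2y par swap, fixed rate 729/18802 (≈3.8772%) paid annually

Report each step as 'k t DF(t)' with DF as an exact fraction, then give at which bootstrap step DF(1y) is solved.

step 1 [1y] bond c/1=7/200: DF=(1972917/2000000 − 7/200·(0))/(1+7/200) = 9531/10000 ≈ 0.953100
step 2 [2y] swap r/1=729/18802: DF=(1 − 729/18802·(0.953100))/(1+729/18802) = 9271/10000 ≈ 0.927100

1 1 9531/10000
2 2 9271/10000
DF(1y) is solved at step 1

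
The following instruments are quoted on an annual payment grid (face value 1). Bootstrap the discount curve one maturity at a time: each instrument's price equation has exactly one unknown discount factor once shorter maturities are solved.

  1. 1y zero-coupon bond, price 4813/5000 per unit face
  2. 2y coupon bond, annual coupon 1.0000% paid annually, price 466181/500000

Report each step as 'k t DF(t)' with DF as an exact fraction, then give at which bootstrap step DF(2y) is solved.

step 1 [1y] zero: DF = P = 4813/5000 ≈ 0.962600
step 2 [2y] bond c/1=1/100: DF=(466181/500000 − 1/100·(0.962600))/(1+1/100) = 571/625 ≈ 0.913600

1 1 4813/5000
2 2 571/625
DF(2y) is solved at step 2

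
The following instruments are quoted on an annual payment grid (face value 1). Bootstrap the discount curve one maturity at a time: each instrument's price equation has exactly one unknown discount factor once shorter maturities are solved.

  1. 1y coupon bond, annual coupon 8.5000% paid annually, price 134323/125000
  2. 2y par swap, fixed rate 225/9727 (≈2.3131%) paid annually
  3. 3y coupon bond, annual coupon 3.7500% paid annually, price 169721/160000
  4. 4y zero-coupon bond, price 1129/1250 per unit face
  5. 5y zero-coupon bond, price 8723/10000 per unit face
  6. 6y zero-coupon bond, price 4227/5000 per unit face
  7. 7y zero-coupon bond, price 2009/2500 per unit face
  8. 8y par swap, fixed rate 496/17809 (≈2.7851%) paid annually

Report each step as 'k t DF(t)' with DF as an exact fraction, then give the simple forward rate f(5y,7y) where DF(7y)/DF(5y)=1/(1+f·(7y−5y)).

1 1 619/625
2 2 191/200
3 3 9521/10000
4 4 1129/1250
5 5 8723/10000
6 6 4227/5000
7 7 2009/2500
8 8 501/625
f(5y,7y) = ((8723/10000)/(2009/2500) − 1)/(2) = 687/16072 ≈ 4.2745%

step 1 [1y] bond c/1=17/200: DF=(134323/125000 − 17/200·(0))/(1+17/200) = 619/625 ≈ 0.990400
step 2 [2y] swap r/1=225/9727: DF=(1 − 225/9727·(0.990400))/(1+225/9727) = 191/200 ≈ 0.955000
step 3 [3y] bond c/1=3/80: DF=(169721/160000 − 3/80·(0.990400+0.955000))/(1+3/80) = 9521/10000 ≈ 0.952100
step 4 [4y] zero: DF = P = 1129/1250 ≈ 0.903200
step 5 [5y] zero: DF = P = 8723/10000 ≈ 0.872300
step 6 [6y] zero: DF = P = 4227/5000 ≈ 0.845400
step 7 [7y] zero: DF = P = 2009/2500 ≈ 0.803600
step 8 [8y] swap r/1=496/17809: DF=(1 − 496/17809·(0.990400+0.955000+0.952100+0.903200+0.872300+0.845400+0.803600))/(1+496/17809) = 501/625 ≈ 0.801600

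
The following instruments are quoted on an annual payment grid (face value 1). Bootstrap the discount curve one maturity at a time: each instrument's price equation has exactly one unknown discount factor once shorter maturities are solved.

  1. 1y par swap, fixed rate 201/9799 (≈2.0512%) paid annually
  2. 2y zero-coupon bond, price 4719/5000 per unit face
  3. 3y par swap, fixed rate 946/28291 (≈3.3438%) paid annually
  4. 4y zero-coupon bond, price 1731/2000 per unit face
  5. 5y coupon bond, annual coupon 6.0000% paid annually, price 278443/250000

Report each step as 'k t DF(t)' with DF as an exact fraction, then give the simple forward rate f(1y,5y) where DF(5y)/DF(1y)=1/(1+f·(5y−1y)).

step 1 [1y] swap r/1=201/9799: DF=(1 − 201/9799·(0))/(1+201/9799) = 9799/10000 ≈ 0.979900
step 2 [2y] zero: DF = P = 4719/5000 ≈ 0.943800
step 3 [3y] swap r/1=946/28291: DF=(1 − 946/28291·(0.979900+0.943800))/(1+946/28291) = 4527/5000 ≈ 0.905400
step 4 [4y] zero: DF = P = 1731/2000 ≈ 0.865500
step 5 [5y] bond c/1=3/50: DF=(278443/250000 − 3/50·(0.979900+0.943800+0.905400+0.865500))/(1+3/50) = 526/625 ≈ 0.841600

1 1 9799/10000
2 2 4719/5000
3 3 4527/5000
4 4 1731/2000
5 5 526/625
f(1y,5y) = ((9799/10000)/(526/625) − 1)/(4) = 1383/33664 ≈ 4.1082%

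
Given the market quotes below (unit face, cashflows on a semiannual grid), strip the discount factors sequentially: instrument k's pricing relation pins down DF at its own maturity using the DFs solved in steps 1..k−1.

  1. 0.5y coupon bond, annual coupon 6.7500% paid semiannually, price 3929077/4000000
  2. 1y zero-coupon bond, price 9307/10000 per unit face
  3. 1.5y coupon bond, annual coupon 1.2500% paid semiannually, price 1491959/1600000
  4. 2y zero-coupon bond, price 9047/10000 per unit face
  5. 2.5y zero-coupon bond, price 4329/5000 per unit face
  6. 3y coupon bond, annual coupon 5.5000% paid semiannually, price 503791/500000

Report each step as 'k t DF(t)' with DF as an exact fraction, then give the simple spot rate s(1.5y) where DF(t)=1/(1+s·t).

step 1 [0.5y] bond c/2=27/800: DF=(3929077/4000000 − 27/800·(0))/(1+27/800) = 4751/5000 ≈ 0.950200
step 2 [1y] zero: DF = P = 9307/10000 ≈ 0.930700
step 3 [1.5y] bond c/2=1/160: DF=(1491959/1600000 − 1/160·(0.950200+0.930700))/(1+1/160) = 183/200 ≈ 0.915000
step 4 [2y] zero: DF = P = 9047/10000 ≈ 0.904700
step 5 [2.5y] zero: DF = P = 4329/5000 ≈ 0.865800
step 6 [3y] bond c/2=11/400: DF=(503791/500000 − 11/400·(0.950200+0.930700+0.915000+0.904700+0.865800))/(1+11/400) = 1073/1250 ≈ 0.858400

1 1/2 4751/5000
2 1 9307/10000
3 3/2 183/200
4 2 9047/10000
5 5/2 4329/5000
6 3 1073/1250
s(1.5y) = (1/(183/200) − 1)/(3/2) = 34/549 ≈ 6.1931%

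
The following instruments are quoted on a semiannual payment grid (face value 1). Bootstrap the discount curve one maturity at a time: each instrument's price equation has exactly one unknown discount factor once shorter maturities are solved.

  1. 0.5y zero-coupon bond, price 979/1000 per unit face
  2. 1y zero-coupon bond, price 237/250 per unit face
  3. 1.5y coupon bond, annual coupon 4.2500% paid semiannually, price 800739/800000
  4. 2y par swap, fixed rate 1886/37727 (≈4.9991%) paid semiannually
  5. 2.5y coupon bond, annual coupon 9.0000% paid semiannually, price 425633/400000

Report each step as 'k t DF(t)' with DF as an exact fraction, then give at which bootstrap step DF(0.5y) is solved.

step 1 [0.5y] zero: DF = P = 979/1000 ≈ 0.979000
step 2 [1y] zero: DF = P = 237/250 ≈ 0.948000
step 3 [1.5y] bond c/2=17/800: DF=(800739/800000 − 17/800·(0.979000+0.948000))/(1+17/800) = 47/50 ≈ 0.940000
step 4 [2y] swap r/2=943/37727: DF=(1 − 943/37727·(0.979000+0.948000+0.940000))/(1+943/37727) = 9057/10000 ≈ 0.905700
step 5 [2.5y] bond c/2=9/200: DF=(425633/400000 − 9/200·(0.979000+0.948000+0.940000+0.905700))/(1+9/200) = 4279/5000 ≈ 0.855800

1 1/2 979/1000
2 1 237/250
3 3/2 47/50
4 2 9057/10000
5 5/2 4279/5000
DF(0.5y) is solved at step 1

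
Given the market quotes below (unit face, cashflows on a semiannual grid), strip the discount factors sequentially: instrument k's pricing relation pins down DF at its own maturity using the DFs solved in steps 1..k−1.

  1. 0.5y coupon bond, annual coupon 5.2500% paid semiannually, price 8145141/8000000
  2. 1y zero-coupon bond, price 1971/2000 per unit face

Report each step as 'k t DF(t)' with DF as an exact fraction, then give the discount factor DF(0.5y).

step 1 [0.5y] bond c/2=21/800: DF=(8145141/8000000 − 21/800·(0))/(1+21/800) = 9921/10000 ≈ 0.992100
step 2 [1y] zero: DF = P = 1971/2000 ≈ 0.985500

1 1/2 9921/10000
2 1 1971/2000
DF(0.5y) = 9921/10000 ≈ 0.992100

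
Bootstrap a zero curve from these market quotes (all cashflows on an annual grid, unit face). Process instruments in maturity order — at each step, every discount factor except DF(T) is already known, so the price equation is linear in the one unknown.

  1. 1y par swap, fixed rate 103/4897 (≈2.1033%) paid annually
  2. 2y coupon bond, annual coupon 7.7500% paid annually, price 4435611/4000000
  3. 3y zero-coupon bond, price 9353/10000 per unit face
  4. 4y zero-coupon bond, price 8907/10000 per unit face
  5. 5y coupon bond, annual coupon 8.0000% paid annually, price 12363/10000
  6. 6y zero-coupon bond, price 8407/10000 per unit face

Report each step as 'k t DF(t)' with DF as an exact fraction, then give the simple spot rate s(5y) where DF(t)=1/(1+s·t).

1 1 4897/5000
2 2 9587/10000
3 3 9353/10000
4 4 8907/10000
5 5 8659/10000
6 6 8407/10000
s(5y) = (1/(8659/10000) − 1)/(5) = 1341/43295 ≈ 3.0974%

step 1 [1y] swap r/1=103/4897: DF=(1 − 103/4897·(0))/(1+103/4897) = 4897/5000 ≈ 0.979400
step 2 [2y] bond c/1=31/400: DF=(4435611/4000000 − 31/400·(0.979400))/(1+31/400) = 9587/10000 ≈ 0.958700
step 3 [3y] zero: DF = P = 9353/10000 ≈ 0.935300
step 4 [4y] zero: DF = P = 8907/10000 ≈ 0.890700
step 5 [5y] bond c/1=2/25: DF=(12363/10000 − 2/25·(0.979400+0.958700+0.935300+0.890700))/(1+2/25) = 8659/10000 ≈ 0.865900
step 6 [6y] zero: DF = P = 8407/10000 ≈ 0.840700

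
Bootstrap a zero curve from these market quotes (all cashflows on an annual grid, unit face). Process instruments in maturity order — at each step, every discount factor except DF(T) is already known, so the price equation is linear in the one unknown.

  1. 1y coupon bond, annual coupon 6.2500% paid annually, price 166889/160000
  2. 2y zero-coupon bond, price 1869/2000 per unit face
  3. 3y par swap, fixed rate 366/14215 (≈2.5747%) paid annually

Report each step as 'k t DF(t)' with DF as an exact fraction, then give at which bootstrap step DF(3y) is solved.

step 1 [1y] bond c/1=1/16: DF=(166889/160000 − 1/16·(0))/(1+1/16) = 9817/10000 ≈ 0.981700
step 2 [2y] zero: DF = P = 1869/2000 ≈ 0.934500
step 3 [3y] swap r/1=366/14215: DF=(1 − 366/14215·(0.981700+0.934500))/(1+366/14215) = 2317/2500 ≈ 0.926800

1 1 9817/10000
2 2 1869/2000
3 3 2317/2500
DF(3y) is solved at step 3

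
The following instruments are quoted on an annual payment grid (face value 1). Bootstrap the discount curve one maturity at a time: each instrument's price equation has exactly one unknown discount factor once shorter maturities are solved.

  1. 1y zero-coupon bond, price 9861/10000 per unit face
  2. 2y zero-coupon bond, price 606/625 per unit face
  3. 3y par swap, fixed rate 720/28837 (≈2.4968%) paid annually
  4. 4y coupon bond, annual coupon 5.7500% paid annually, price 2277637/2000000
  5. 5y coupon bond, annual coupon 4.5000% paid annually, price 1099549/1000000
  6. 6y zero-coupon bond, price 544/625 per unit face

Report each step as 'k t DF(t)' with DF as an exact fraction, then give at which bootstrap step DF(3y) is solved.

step 1 [1y] zero: DF = P = 9861/10000 ≈ 0.986100
step 2 [2y] zero: DF = P = 606/625 ≈ 0.969600
step 3 [3y] swap r/1=720/28837: DF=(1 − 720/28837·(0.986100+0.969600))/(1+720/28837) = 116/125 ≈ 0.928000
step 4 [4y] bond c/1=23/400: DF=(2277637/2000000 − 23/400·(0.986100+0.969600+0.928000))/(1+23/400) = 9201/10000 ≈ 0.920100
step 5 [5y] bond c/1=9/200: DF=(1099549/1000000 − 9/200·(0.986100+0.969600+0.928000+0.920100))/(1+9/200) = 2221/2500 ≈ 0.888400
step 6 [6y] zero: DF = P = 544/625 ≈ 0.870400

1 1 9861/10000
2 2 606/625
3 3 116/125
4 4 9201/10000
5 5 2221/2500
6 6 544/625
DF(3y) is solved at step 3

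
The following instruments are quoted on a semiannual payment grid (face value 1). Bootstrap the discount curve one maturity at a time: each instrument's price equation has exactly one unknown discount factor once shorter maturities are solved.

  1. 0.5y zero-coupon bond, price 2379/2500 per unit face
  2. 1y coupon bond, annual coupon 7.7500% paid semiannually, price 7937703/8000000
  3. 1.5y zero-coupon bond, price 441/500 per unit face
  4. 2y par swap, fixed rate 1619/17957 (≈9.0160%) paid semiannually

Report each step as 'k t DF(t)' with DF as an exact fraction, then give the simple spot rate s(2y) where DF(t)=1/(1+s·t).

step 1 [0.5y] zero: DF = P = 2379/2500 ≈ 0.951600
step 2 [1y] bond c/2=31/800: DF=(7937703/8000000 − 31/800·(0.951600))/(1+31/800) = 9197/10000 ≈ 0.919700
step 3 [1.5y] zero: DF = P = 441/500 ≈ 0.882000
step 4 [2y] swap r/2=1619/35914: DF=(1 − 1619/35914·(0.951600+0.919700+0.882000))/(1+1619/35914) = 8381/10000 ≈ 0.838100

1 1/2 2379/2500
2 1 9197/10000
3 3/2 441/500
4 2 8381/10000
s(2y) = (1/(8381/10000) − 1)/(2) = 1619/16762 ≈ 9.6588%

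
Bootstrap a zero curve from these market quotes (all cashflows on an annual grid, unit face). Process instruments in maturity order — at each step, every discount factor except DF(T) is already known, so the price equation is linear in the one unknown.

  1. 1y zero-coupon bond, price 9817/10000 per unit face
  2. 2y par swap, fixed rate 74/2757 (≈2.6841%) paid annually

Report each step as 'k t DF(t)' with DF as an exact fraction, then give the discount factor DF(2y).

step 1 [1y] zero: DF = P = 9817/10000 ≈ 0.981700
step 2 [2y] swap r/1=74/2757: DF=(1 − 74/2757·(0.981700))/(1+74/2757) = 4741/5000 ≈ 0.948200

1 1 9817/10000
2 2 4741/5000
DF(2y) = 4741/5000 ≈ 0.948200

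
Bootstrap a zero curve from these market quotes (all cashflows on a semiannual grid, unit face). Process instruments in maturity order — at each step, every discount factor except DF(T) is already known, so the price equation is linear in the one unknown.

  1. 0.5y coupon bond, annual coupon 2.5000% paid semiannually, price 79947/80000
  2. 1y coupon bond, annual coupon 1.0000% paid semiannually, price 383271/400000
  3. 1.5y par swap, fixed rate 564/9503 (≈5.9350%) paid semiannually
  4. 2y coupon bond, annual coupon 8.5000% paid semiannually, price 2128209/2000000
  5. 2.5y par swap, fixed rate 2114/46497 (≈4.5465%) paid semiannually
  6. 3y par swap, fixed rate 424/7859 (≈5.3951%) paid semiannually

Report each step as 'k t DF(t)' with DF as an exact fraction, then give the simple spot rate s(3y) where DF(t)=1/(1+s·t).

1 1/2 987/1000
2 1 1897/2000
3 3/2 4577/5000
4 2 1809/2000
5 5/2 8943/10000
6 3 2129/2500
s(3y) = (1/(2129/2500) − 1)/(3) = 371/6387 ≈ 5.8087%

step 1 [0.5y] bond c/2=1/80: DF=(79947/80000 − 1/80·(0))/(1+1/80) = 987/1000 ≈ 0.987000
step 2 [1y] bond c/2=1/200: DF=(383271/400000 − 1/200·(0.987000))/(1+1/200) = 1897/2000 ≈ 0.948500
step 3 [1.5y] swap r/2=282/9503: DF=(1 − 282/9503·(0.987000+0.948500))/(1+282/9503) = 4577/5000 ≈ 0.915400
step 4 [2y] bond c/2=17/400: DF=(2128209/2000000 − 17/400·(0.987000+0.948500+0.915400))/(1+17/400) = 1809/2000 ≈ 0.904500
step 5 [2.5y] swap r/2=1057/46497: DF=(1 − 1057/46497·(0.987000+0.948500+0.915400+0.904500))/(1+1057/46497) = 8943/10000 ≈ 0.894300
step 6 [3y] swap r/2=212/7859: DF=(1 − 212/7859·(0.987000+0.948500+0.915400+0.904500+0.894300))/(1+212/7859) = 2129/2500 ≈ 0.851600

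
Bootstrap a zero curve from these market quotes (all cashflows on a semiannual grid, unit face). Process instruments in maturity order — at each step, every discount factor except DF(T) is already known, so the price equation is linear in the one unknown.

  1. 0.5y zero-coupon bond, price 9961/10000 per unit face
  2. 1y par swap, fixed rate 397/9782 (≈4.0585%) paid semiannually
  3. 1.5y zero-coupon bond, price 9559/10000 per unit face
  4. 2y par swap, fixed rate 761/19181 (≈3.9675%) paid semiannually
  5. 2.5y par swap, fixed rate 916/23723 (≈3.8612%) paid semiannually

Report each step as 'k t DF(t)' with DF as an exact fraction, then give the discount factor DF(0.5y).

1 1/2 9961/10000
2 1 9603/10000
3 3/2 9559/10000
4 2 9239/10000
5 5/2 2271/2500
DF(0.5y) = 9961/10000 ≈ 0.996100

step 1 [0.5y] zero: DF = P = 9961/10000 ≈ 0.996100
step 2 [1y] swap r/2=397/19564: DF=(1 − 397/19564·(0.996100))/(1+397/19564) = 9603/10000 ≈ 0.960300
step 3 [1.5y] zero: DF = P = 9559/10000 ≈ 0.955900
step 4 [2y] swap r/2=761/38362: DF=(1 − 761/38362·(0.996100+0.960300+0.955900))/(1+761/38362) = 9239/10000 ≈ 0.923900
step 5 [2.5y] swap r/2=458/23723: DF=(1 − 458/23723·(0.996100+0.960300+0.955900+0.923900))/(1+458/23723) = 2271/2500 ≈ 0.908400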